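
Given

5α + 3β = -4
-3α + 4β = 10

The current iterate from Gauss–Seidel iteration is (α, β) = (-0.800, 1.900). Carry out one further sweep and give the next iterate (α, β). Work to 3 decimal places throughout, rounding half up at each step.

(-1.940, 1.045)

One sweep:
  α = (-4 - (3)·1.900) / (5) = -1.940
  β = (10 - (-3)·-1.940) / (4) = 1.045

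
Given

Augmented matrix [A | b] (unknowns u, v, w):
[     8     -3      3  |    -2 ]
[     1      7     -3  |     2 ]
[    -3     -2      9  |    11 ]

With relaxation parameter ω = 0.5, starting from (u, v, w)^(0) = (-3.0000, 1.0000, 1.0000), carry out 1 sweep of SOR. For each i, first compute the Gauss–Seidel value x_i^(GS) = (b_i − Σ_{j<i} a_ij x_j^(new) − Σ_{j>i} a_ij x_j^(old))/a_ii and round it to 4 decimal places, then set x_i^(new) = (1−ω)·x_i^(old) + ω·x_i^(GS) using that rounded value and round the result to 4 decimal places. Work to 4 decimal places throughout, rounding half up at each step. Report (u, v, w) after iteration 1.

(-1.6250, 0.9732, 0.9484)

Iteration 1:
  u: GS value = (-2 - (-3)·1.0000 - (3)·1.0000) / (8) = -0.2500;  u ← (1−ω)·-3.0000 + ω·-0.2500 = -1.6250
  v: GS value = (2 - (1)·-1.6250 - (-3)·1.0000) / (7) = 0.9464;  v ← (1−ω)·1.0000 + ω·0.9464 = 0.9732
  w: GS value = (11 - (-3)·-1.6250 - (-2)·0.9732) / (9) = 0.8968;  w ← (1−ω)·1.0000 + ω·0.8968 = 0.9484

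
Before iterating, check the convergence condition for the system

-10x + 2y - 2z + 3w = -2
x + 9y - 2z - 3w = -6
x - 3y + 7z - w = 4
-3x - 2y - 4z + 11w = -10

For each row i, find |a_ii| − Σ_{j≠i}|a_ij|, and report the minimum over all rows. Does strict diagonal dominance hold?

2

row 1: |-10| − (2+2+3) = 3
row 2: |9| − (1+2+3) = 3
row 3: |7| − (1+3+1) = 2
row 4: |11| − (3+2+4) = 2
minimum over rows = 2 → strictly diagonally dominant (convergence guaranteed)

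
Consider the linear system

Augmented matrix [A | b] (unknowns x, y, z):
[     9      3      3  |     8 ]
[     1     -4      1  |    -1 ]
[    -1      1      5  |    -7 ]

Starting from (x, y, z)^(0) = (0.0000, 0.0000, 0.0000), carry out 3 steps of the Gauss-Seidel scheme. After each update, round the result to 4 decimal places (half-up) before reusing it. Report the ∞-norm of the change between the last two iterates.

0.0502

Iteration 1:
  x = (8 - (3)·0.0000 - (3)·0.0000) / (9) = 0.8889
  y = (-1 - (1)·0.8889 - (1)·0.0000) / (-4) = 0.4722
  z = (-7 - (-1)·0.8889 - (1)·0.4722) / (5) = -1.3167
Iteration 2:
  x = (8 - (3)·0.4722 - (3)·-1.3167) / (9) = 1.1704
  y = (-1 - (1)·1.1704 - (1)·-1.3167) / (-4) = 0.2134
  z = (-7 - (-1)·1.1704 - (1)·0.2134) / (5) = -1.2086
Iteration 3:
  x = (8 - (3)·0.2134 - (3)·-1.2086) / (9) = 1.2206
  y = (-1 - (1)·1.2206 - (1)·-1.2086) / (-4) = 0.2530
  z = (-7 - (-1)·1.2206 - (1)·0.2530) / (5) = -1.2065
Change: (0.0502, 0.0396, 0.0021) → max |·| = 0.0502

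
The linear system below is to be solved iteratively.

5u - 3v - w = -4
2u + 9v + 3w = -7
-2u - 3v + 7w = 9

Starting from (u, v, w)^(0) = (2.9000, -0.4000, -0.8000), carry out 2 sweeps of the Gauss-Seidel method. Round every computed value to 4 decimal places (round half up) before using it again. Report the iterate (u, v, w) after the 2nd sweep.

(-0.7790, -0.8840, 0.6843)

Iteration 1:
  u = (-4 - (-3)·-0.4000 - (-1)·-0.8000) / (5) = -1.2000
  v = (-7 - (2)·-1.2000 - (3)·-0.8000) / (9) = -0.2444
  w = (9 - (-2)·-1.2000 - (-3)·-0.2444) / (7) = 0.8381
Iteration 2:
  u = (-4 - (-3)·-0.2444 - (-1)·0.8381) / (5) = -0.7790
  v = (-7 - (2)·-0.7790 - (3)·0.8381) / (9) = -0.8840
  w = (9 - (-2)·-0.7790 - (-3)·-0.8840) / (7) = 0.6843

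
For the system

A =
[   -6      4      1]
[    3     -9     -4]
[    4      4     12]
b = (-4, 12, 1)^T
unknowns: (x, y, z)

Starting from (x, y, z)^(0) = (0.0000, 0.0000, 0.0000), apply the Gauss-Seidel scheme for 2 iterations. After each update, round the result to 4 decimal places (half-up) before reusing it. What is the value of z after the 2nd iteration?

0.5779

Iteration 1:
  x = (-4 - (4)·0.0000 - (1)·0.0000) / (-6) = 0.6667
  y = (12 - (3)·0.6667 - (-4)·0.0000) / (-9) = -1.1111
  z = (1 - (4)·0.6667 - (4)·-1.1111) / (12) = 0.2315
Iteration 2:
  x = (-4 - (4)·-1.1111 - (1)·0.2315) / (-6) = -0.0355
  y = (12 - (3)·-0.0355 - (-4)·0.2315) / (-9) = -1.4481
  z = (1 - (4)·-0.0355 - (4)·-1.4481) / (12) = 0.5779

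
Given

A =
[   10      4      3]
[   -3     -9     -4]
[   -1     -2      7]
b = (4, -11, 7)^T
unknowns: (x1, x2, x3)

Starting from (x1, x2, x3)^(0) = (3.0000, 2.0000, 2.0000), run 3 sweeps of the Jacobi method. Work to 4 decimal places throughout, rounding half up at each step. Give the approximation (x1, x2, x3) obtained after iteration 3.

(-0.0667, 0.9037, 1.2000)

Iteration 1:
  x1 = (4 - (4)·2.0000 - (3)·2.0000) / (10) = -1.0000
  x2 = (-11 - (-3)·3.0000 - (-4)·2.0000) / (-9) = -0.6667
  x3 = (7 - (-1)·3.0000 - (-2)·2.0000) / (7) = 2.0000
Iteration 2:
  x1 = (4 - (4)·-0.6667 - (3)·2.0000) / (10) = 0.0667
  x2 = (-11 - (-3)·-1.0000 - (-4)·2.0000) / (-9) = 0.6667
  x3 = (7 - (-1)·-1.0000 - (-2)·-0.6667) / (7) = 0.6667
Iteration 3:
  x1 = (4 - (4)·0.6667 - (3)·0.6667) / (10) = -0.0667
  x2 = (-11 - (-3)·0.0667 - (-4)·0.6667) / (-9) = 0.9037
  x3 = (7 - (-1)·0.0667 - (-2)·0.6667) / (7) = 1.2000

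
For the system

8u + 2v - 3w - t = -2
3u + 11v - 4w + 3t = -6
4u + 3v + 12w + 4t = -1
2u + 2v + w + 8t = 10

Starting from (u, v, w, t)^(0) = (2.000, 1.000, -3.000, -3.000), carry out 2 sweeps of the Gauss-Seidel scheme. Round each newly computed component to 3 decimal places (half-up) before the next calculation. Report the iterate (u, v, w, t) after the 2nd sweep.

Iteration 1:
  u = (-2 - (2)·1.000 - (-3)·-3.000 - (-1)·-3.000) / (8) = -2.000
  v = (-6 - (3)·-2.000 - (-4)·-3.000 - (3)·-3.000) / (11) = -0.273
  w = (-1 - (4)·-2.000 - (3)·-0.273 - (4)·-3.000) / (12) = 1.652
  t = (10 - (2)·-2.000 - (2)·-0.273 - (1)·1.652) / (8) = 1.612
Iteration 2:
  u = (-2 - (2)·-0.273 - (-3)·1.652 - (-1)·1.612) / (8) = 0.639
  v = (-6 - (3)·0.639 - (-4)·1.652 - (3)·1.612) / (11) = -0.559
  w = (-1 - (4)·0.639 - (3)·-0.559 - (4)·1.612) / (12) = -0.694
  t = (10 - (2)·0.639 - (2)·-0.559 - (1)·-0.694) / (8) = 1.317

(0.639, -0.559, -0.694, 1.317)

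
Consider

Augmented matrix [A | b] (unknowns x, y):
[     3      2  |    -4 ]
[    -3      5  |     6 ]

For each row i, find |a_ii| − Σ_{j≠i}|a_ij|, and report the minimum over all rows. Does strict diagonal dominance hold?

1

row 1: |3| − (2) = 1
row 2: |5| − (3) = 2
minimum over rows = 1 → strictly diagonally dominant (convergence guaranteed)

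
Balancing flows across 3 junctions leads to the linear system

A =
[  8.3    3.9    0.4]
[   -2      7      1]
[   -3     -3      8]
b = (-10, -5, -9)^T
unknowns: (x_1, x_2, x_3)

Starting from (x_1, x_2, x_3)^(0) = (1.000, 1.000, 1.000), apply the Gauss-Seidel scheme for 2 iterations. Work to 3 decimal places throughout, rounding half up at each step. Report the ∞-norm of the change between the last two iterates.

1.262

Iteration 1:
  x_1 = (-10 - (3.9)·1.000 - (0.4)·1.000) / (8.3) = -1.723
  x_2 = (-5 - (-2)·-1.723 - (1)·1.000) / (7) = -1.349
  x_3 = (-9 - (-3)·-1.723 - (-3)·-1.349) / (8) = -2.277
Iteration 2:
  x_1 = (-10 - (3.9)·-1.349 - (0.4)·-2.277) / (8.3) = -0.461
  x_2 = (-5 - (-2)·-0.461 - (1)·-2.277) / (7) = -0.521
  x_3 = (-9 - (-3)·-0.461 - (-3)·-0.521) / (8) = -1.493
Change: (1.262, 0.828, 0.784) → max |·| = 1.262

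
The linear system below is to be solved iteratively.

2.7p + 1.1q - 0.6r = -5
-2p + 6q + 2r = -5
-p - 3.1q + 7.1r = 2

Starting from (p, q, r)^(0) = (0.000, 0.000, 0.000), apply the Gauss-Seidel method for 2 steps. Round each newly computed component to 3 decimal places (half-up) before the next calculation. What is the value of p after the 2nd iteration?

-1.397

Iteration 1:
  p = (-5 - (1.1)·0.000 - (-0.6)·0.000) / (2.7) = -1.852
  q = (-5 - (-2)·-1.852 - (2)·0.000) / (6) = -1.451
  r = (2 - (-1)·-1.852 - (-3.1)·-1.451) / (7.1) = -0.613
Iteration 2:
  p = (-5 - (1.1)·-1.451 - (-0.6)·-0.613) / (2.7) = -1.397
  q = (-5 - (-2)·-1.397 - (2)·-0.613) / (6) = -1.095
  r = (2 - (-1)·-1.397 - (-3.1)·-1.095) / (7.1) = -0.393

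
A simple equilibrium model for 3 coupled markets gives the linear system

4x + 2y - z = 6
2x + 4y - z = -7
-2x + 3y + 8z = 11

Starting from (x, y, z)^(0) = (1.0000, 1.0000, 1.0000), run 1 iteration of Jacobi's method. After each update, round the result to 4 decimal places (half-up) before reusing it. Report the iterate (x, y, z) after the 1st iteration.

(1.2500, -2.0000, 1.2500)

Iteration 1:
  x = (6 - (2)·1.0000 - (-1)·1.0000) / (4) = 1.2500
  y = (-7 - (2)·1.0000 - (-1)·1.0000) / (4) = -2.0000
  z = (11 - (-2)·1.0000 - (3)·1.0000) / (8) = 1.2500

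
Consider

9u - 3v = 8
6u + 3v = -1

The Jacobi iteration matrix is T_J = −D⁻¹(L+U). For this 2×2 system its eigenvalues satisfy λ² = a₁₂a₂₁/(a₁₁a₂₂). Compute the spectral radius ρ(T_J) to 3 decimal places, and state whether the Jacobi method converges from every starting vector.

0.816

a₁₂a₂₁/(a₁₁a₂₂) = (-3)·(6) / ((9)·(3)) = -0.666667
ρ = √|-0.666667| = √0.666667 = 0.816
ρ < 1, so Jacobi converges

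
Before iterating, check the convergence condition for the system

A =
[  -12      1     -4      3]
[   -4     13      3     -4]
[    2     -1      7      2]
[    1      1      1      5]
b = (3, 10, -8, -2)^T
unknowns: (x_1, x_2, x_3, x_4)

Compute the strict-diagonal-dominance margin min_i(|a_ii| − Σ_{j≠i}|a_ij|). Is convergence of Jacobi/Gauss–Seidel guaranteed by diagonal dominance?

row 1: |-12| − (1+4+3) = 4
row 2: |13| − (4+3+4) = 2
row 3: |7| − (2+1+2) = 2
row 4: |5| − (1+1+1) = 2
minimum over rows = 2 → strictly diagonally dominant (convergence guaranteed)

2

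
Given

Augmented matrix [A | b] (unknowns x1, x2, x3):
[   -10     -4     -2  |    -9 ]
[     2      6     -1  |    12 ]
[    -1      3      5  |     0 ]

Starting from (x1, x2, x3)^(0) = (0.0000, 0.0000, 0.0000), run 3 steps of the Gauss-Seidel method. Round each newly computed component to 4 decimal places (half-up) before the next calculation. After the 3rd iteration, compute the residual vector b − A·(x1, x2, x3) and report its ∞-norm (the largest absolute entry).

0.0626

Iteration 1:
  x1 = (-9 - (-4)·0.0000 - (-2)·0.0000) / (-10) = 0.9000
  x2 = (12 - (2)·0.9000 - (-1)·0.0000) / (6) = 1.7000
  x3 = (0 - (-1)·0.9000 - (3)·1.7000) / (5) = -0.8400
Iteration 2:
  x1 = (-9 - (-4)·1.7000 - (-2)·-0.8400) / (-10) = 0.3880
  x2 = (12 - (2)·0.3880 - (-1)·-0.8400) / (6) = 1.7307
  x3 = (0 - (-1)·0.3880 - (3)·1.7307) / (5) = -0.9608
Iteration 3:
  x1 = (-9 - (-4)·1.7307 - (-2)·-0.9608) / (-10) = 0.3999
  x2 = (12 - (2)·0.3999 - (-1)·-0.9608) / (6) = 1.7066
  x3 = (0 - (-1)·0.3999 - (3)·1.7066) / (5) = -0.9440
Residual b − A·x = (-0.0626, 0.0166, 0.0001); ∞-norm = 0.0626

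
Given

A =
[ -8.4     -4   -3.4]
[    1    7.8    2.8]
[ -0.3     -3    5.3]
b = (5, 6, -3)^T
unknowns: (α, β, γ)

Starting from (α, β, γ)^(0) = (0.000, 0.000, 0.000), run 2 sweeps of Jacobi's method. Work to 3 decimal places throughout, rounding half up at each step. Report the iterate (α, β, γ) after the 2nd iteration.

Iteration 1:
  α = (5 - (-4)·0.000 - (-3.4)·0.000) / (-8.4) = -0.595
  β = (6 - (1)·0.000 - (2.8)·0.000) / (7.8) = 0.769
  γ = (-3 - (-0.3)·0.000 - (-3)·0.000) / (5.3) = -0.566
Iteration 2:
  α = (5 - (-4)·0.769 - (-3.4)·-0.566) / (-8.4) = -0.732
  β = (6 - (1)·-0.595 - (2.8)·-0.566) / (7.8) = 1.049
  γ = (-3 - (-0.3)·-0.595 - (-3)·0.769) / (5.3) = -0.164

(-0.732, 1.049, -0.164)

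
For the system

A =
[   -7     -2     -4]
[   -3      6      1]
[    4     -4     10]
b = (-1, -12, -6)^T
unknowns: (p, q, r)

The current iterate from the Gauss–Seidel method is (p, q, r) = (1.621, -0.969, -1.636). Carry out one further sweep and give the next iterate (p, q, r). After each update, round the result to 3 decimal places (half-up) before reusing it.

One sweep:
  p = (-1 - (-2)·-0.969 - (-4)·-1.636) / (-7) = 1.355
  q = (-12 - (-3)·1.355 - (1)·-1.636) / (6) = -1.050
  r = (-6 - (4)·1.355 - (-4)·-1.050) / (10) = -1.562

(1.355, -1.050, -1.562)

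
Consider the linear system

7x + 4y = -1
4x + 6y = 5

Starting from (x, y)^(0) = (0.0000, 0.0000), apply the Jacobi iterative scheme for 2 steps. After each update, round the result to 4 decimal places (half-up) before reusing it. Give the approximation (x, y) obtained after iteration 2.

Iteration 1:
  x = (-1 - (4)·0.0000) / (7) = -0.1429
  y = (5 - (4)·0.0000) / (6) = 0.8333
Iteration 2:
  x = (-1 - (4)·0.8333) / (7) = -0.6190
  y = (5 - (4)·-0.1429) / (6) = 0.9286

(-0.6190, 0.9286)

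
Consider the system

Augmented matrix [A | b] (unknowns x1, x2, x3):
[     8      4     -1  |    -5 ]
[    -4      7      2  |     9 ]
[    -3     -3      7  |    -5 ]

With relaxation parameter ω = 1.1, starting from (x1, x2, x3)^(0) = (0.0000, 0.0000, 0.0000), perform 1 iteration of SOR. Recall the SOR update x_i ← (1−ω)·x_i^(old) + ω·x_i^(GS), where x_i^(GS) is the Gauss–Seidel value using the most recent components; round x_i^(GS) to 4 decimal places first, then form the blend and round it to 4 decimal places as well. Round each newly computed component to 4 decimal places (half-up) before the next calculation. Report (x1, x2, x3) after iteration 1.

Iteration 1:
  x1: GS value = (-5 - (4)·0.0000 - (-1)·0.0000) / (8) = -0.6250;  x1 ← (1−ω)·0.0000 + ω·-0.6250 = -0.6875
  x2: GS value = (9 - (-4)·-0.6875 - (2)·0.0000) / (7) = 0.8929;  x2 ← (1−ω)·0.0000 + ω·0.8929 = 0.9822
  x3: GS value = (-5 - (-3)·-0.6875 - (-3)·0.9822) / (7) = -0.5880;  x3 ← (1−ω)·0.0000 + ω·-0.5880 = -0.6468

(-0.6875, 0.9822, -0.6468)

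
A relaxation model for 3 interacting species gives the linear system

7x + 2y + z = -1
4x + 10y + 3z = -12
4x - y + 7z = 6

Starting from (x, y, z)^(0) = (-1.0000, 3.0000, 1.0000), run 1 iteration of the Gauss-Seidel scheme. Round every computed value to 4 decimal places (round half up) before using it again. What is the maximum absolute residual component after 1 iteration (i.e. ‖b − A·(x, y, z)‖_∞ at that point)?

7.7246

Iteration 1:
  x = (-1 - (2)·3.0000 - (1)·1.0000) / (7) = -1.1429
  y = (-12 - (4)·-1.1429 - (3)·1.0000) / (10) = -1.0428
  z = (6 - (4)·-1.1429 - (-1)·-1.0428) / (7) = 1.3613
Residual b − A·x = (7.7246, -1.0843, -0.0003); ∞-norm = 7.7246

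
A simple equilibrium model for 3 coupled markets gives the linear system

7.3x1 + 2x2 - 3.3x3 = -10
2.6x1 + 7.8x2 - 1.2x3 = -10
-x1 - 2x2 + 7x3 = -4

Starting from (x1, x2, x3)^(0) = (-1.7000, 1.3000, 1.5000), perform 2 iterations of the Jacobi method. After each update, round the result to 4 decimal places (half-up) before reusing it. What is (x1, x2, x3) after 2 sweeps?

Iteration 1:
  x1 = (-10 - (2)·1.3000 - (-3.3)·1.5000) / (7.3) = -1.0479
  x2 = (-10 - (2.6)·-1.7000 - (-1.2)·1.5000) / (7.8) = -0.4846
  x3 = (-4 - (-1)·-1.7000 - (-2)·1.3000) / (7) = -0.4429
Iteration 2:
  x1 = (-10 - (2)·-0.4846 - (-3.3)·-0.4429) / (7.3) = -1.4373
  x2 = (-10 - (2.6)·-1.0479 - (-1.2)·-0.4429) / (7.8) = -1.0009
  x3 = (-4 - (-1)·-1.0479 - (-2)·-0.4846) / (7) = -0.8596

(-1.4373, -1.0009, -0.8596)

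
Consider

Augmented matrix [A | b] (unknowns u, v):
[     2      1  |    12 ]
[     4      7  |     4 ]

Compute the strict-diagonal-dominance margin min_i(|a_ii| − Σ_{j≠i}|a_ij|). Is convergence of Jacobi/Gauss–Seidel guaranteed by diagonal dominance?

row 1: |2| − (1) = 1
row 2: |7| − (4) = 3
minimum over rows = 1 → strictly diagonally dominant (convergence guaranteed)

1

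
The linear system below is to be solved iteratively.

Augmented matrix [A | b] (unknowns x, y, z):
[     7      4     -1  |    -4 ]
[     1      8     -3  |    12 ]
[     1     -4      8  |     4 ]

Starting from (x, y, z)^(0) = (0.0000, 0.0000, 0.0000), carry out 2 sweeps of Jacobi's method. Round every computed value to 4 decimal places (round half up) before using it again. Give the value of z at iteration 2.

1.3214

Iteration 1:
  x = (-4 - (4)·0.0000 - (-1)·0.0000) / (7) = -0.5714
  y = (12 - (1)·0.0000 - (-3)·0.0000) / (8) = 1.5000
  z = (4 - (1)·0.0000 - (-4)·0.0000) / (8) = 0.5000
Iteration 2:
  x = (-4 - (4)·1.5000 - (-1)·0.5000) / (7) = -1.3571
  y = (12 - (1)·-0.5714 - (-3)·0.5000) / (8) = 1.7589
  z = (4 - (1)·-0.5714 - (-4)·1.5000) / (8) = 1.3214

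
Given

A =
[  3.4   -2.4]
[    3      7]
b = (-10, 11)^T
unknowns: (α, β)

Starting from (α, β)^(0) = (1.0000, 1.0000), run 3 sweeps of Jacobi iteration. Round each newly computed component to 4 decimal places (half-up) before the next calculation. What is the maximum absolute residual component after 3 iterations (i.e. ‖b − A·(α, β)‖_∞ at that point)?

2.9363

Iteration 1:
  α = (-10 - (-2.4)·1.0000) / (3.4) = -2.2353
  β = (11 - (3)·1.0000) / (7) = 1.1429
Iteration 2:
  α = (-10 - (-2.4)·1.1429) / (3.4) = -2.1344
  β = (11 - (3)·-2.2353) / (7) = 2.5294
Iteration 3:
  α = (-10 - (-2.4)·2.5294) / (3.4) = -1.1557
  β = (11 - (3)·-2.1344) / (7) = 2.4862
Residual b − A·x = (-0.1037, -2.9363); ∞-norm = 2.9363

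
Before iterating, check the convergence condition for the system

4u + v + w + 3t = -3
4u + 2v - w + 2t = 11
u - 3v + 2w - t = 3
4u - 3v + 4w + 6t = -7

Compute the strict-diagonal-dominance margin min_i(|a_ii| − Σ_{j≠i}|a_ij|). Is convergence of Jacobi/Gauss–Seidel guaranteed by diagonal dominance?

row 1: |4| − (1+1+3) = -1
row 2: |2| − (4+1+2) = -5
row 3: |2| − (1+3+1) = -3
row 4: |6| − (4+3+4) = -5
minimum over rows = -5 → not strictly diagonally dominant

-5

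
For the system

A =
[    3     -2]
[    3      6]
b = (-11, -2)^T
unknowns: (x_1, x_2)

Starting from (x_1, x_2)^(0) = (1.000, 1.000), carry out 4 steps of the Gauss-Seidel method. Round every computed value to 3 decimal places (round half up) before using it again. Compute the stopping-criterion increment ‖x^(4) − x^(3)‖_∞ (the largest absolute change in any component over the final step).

0.013

Iteration 1:
  x_1 = (-11 - (-2)·1.000) / (3) = -3.000
  x_2 = (-2 - (3)·-3.000) / (6) = 1.167
Iteration 2:
  x_1 = (-11 - (-2)·1.167) / (3) = -2.889
  x_2 = (-2 - (3)·-2.889) / (6) = 1.111
Iteration 3:
  x_1 = (-11 - (-2)·1.111) / (3) = -2.926
  x_2 = (-2 - (3)·-2.926) / (6) = 1.130
Iteration 4:
  x_1 = (-11 - (-2)·1.130) / (3) = -2.913
  x_2 = (-2 - (3)·-2.913) / (6) = 1.123
Change: (0.013, -0.007) → max |·| = 0.013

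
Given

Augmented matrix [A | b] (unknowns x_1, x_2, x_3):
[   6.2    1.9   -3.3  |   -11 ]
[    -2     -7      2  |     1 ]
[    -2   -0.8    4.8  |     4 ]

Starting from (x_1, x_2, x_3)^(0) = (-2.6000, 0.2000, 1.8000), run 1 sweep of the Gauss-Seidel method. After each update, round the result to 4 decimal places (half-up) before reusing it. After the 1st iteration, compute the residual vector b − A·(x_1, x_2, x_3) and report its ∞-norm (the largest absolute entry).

4.8565

Iteration 1:
  x_1 = (-11 - (1.9)·0.2000 - (-3.3)·1.8000) / (6.2) = -0.8774
  x_2 = (1 - (-2)·-0.8774 - (2)·1.8000) / (-7) = 0.6221
  x_3 = (4 - (-2)·-0.8774 - (-0.8)·0.6221) / (4.8) = 0.5714
Residual b − A·x = (-4.8565, 2.4571, 0.0002); ∞-norm = 4.8565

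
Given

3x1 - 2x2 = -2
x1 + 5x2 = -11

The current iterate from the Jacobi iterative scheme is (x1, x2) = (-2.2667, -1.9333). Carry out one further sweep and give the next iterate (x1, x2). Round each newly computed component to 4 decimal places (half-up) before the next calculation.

(-1.9555, -1.7467)

One sweep:
  x1 = (-2 - (-2)·-1.9333) / (3) = -1.9555
  x2 = (-11 - (1)·-2.2667) / (5) = -1.7467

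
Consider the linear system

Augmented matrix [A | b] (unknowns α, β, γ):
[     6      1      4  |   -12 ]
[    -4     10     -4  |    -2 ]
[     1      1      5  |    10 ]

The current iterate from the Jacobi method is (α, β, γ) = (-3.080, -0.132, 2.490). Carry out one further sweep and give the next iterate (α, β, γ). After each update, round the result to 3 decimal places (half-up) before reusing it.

(-3.638, -0.436, 2.642)

One sweep:
  α = (-12 - (1)·-0.132 - (4)·2.490) / (6) = -3.638
  β = (-2 - (-4)·-3.080 - (-4)·2.490) / (10) = -0.436
  γ = (10 - (1)·-3.080 - (1)·-0.132) / (5) = 2.642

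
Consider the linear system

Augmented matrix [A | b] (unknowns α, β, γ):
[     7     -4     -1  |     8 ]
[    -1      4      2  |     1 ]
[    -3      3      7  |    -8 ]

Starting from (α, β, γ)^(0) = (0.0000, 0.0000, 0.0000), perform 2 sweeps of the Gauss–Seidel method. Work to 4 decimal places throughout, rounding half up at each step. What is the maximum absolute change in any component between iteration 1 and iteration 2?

Iteration 1:
  α = (8 - (-4)·0.0000 - (-1)·0.0000) / (7) = 1.1429
  β = (1 - (-1)·1.1429 - (2)·0.0000) / (4) = 0.5357
  γ = (-8 - (-3)·1.1429 - (3)·0.5357) / (7) = -0.8826
Iteration 2:
  α = (8 - (-4)·0.5357 - (-1)·-0.8826) / (7) = 1.3229
  β = (1 - (-1)·1.3229 - (2)·-0.8826) / (4) = 1.0220
  γ = (-8 - (-3)·1.3229 - (3)·1.0220) / (7) = -1.0139
Change: (0.1800, 0.4863, -0.1313) → max |·| = 0.4863

0.4863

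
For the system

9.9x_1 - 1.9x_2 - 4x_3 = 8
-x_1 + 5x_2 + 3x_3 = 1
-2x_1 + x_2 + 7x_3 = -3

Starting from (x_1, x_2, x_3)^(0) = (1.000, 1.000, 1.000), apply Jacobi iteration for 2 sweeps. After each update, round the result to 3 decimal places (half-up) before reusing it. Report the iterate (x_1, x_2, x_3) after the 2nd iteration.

Iteration 1:
  x_1 = (8 - (-1.9)·1.000 - (-4)·1.000) / (9.9) = 1.404
  x_2 = (1 - (-1)·1.000 - (3)·1.000) / (5) = -0.200
  x_3 = (-3 - (-2)·1.000 - (1)·1.000) / (7) = -0.286
Iteration 2:
  x_1 = (8 - (-1.9)·-0.200 - (-4)·-0.286) / (9.9) = 0.654
  x_2 = (1 - (-1)·1.404 - (3)·-0.286) / (5) = 0.652
  x_3 = (-3 - (-2)·1.404 - (1)·-0.200) / (7) = 0.001

(0.654, 0.652, 0.001)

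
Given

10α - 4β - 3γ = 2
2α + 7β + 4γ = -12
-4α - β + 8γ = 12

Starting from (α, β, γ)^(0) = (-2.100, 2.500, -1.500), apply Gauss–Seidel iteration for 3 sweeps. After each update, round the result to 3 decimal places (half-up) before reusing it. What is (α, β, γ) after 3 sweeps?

(-0.528, -2.305, 0.948)

Iteration 1:
  α = (2 - (-4)·2.500 - (-3)·-1.500) / (10) = 0.750
  β = (-12 - (2)·0.750 - (4)·-1.500) / (7) = -1.071
  γ = (12 - (-4)·0.750 - (-1)·-1.071) / (8) = 1.741
Iteration 2:
  α = (2 - (-4)·-1.071 - (-3)·1.741) / (10) = 0.294
  β = (-12 - (2)·0.294 - (4)·1.741) / (7) = -2.793
  γ = (12 - (-4)·0.294 - (-1)·-2.793) / (8) = 1.298
Iteration 3:
  α = (2 - (-4)·-2.793 - (-3)·1.298) / (10) = -0.528
  β = (-12 - (2)·-0.528 - (4)·1.298) / (7) = -2.305
  γ = (12 - (-4)·-0.528 - (-1)·-2.305) / (8) = 0.948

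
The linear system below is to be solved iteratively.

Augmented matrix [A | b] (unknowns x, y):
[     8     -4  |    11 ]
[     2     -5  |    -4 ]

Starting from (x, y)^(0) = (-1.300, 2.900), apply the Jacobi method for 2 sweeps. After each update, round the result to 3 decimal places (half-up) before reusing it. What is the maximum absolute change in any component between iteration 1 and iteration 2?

Iteration 1:
  x = (11 - (-4)·2.900) / (8) = 2.825
  y = (-4 - (2)·-1.300) / (-5) = 0.280
Iteration 2:
  x = (11 - (-4)·0.280) / (8) = 1.515
  y = (-4 - (2)·2.825) / (-5) = 1.930
Change: (-1.310, 1.650) → max |·| = 1.650

1.650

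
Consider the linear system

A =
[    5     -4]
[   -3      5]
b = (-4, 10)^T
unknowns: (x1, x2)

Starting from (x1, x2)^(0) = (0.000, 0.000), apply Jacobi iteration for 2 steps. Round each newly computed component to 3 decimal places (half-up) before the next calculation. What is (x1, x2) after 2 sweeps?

(0.800, 1.520)

Iteration 1:
  x1 = (-4 - (-4)·0.000) / (5) = -0.800
  x2 = (10 - (-3)·0.000) / (5) = 2.000
Iteration 2:
  x1 = (-4 - (-4)·2.000) / (5) = 0.800
  x2 = (10 - (-3)·-0.800) / (5) = 1.520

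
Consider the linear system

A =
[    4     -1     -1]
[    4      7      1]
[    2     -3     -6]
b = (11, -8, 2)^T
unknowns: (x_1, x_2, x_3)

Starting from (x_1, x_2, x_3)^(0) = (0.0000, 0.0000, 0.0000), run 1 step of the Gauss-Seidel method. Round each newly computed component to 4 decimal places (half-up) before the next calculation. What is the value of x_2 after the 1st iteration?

-2.7143

Iteration 1:
  x_1 = (11 - (-1)·0.0000 - (-1)·0.0000) / (4) = 2.7500
  x_2 = (-8 - (4)·2.7500 - (1)·0.0000) / (7) = -2.7143
  x_3 = (2 - (2)·2.7500 - (-3)·-2.7143) / (-6) = 1.9405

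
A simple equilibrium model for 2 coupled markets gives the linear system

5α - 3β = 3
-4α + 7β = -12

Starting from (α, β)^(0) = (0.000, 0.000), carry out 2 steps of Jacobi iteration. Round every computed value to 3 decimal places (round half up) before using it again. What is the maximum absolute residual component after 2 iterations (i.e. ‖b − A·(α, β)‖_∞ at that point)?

4.115

Iteration 1:
  α = (3 - (-3)·0.000) / (5) = 0.600
  β = (-12 - (-4)·0.000) / (7) = -1.714
Iteration 2:
  α = (3 - (-3)·-1.714) / (5) = -0.428
  β = (-12 - (-4)·0.600) / (7) = -1.371
Residual b − A·x = (1.027, -4.115); ∞-norm = 4.115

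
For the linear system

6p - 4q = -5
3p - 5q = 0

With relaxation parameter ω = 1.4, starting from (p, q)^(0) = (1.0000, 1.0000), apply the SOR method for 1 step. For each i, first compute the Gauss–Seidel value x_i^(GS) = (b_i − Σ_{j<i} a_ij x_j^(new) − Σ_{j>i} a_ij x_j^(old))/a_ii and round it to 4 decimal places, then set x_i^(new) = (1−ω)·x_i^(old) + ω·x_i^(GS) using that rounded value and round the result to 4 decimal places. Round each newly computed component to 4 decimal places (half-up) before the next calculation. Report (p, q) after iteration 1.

Iteration 1:
  p: GS value = (-5 - (-4)·1.0000) / (6) = -0.1667;  p ← (1−ω)·1.0000 + ω·-0.1667 = -0.6334
  q: GS value = (0 - (3)·-0.6334) / (-5) = -0.3800;  q ← (1−ω)·1.0000 + ω·-0.3800 = -0.9320

(-0.6334, -0.9320)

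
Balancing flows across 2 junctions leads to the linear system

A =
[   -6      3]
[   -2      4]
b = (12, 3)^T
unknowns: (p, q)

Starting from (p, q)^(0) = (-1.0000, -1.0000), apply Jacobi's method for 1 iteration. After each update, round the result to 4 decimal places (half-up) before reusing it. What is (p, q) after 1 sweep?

Iteration 1:
  p = (12 - (3)·-1.0000) / (-6) = -2.5000
  q = (3 - (-2)·-1.0000) / (4) = 0.2500

(-2.5000, 0.2500)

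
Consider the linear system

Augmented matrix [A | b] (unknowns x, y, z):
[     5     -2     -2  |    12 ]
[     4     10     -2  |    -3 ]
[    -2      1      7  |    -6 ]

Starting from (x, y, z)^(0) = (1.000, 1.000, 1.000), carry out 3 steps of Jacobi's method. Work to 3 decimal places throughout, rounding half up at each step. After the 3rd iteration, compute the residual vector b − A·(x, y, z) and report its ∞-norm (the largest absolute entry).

0.988

Iteration 1:
  x = (12 - (-2)·1.000 - (-2)·1.000) / (5) = 3.200
  y = (-3 - (4)·1.000 - (-2)·1.000) / (10) = -0.500
  z = (-6 - (-2)·1.000 - (1)·1.000) / (7) = -0.714
Iteration 2:
  x = (12 - (-2)·-0.500 - (-2)·-0.714) / (5) = 1.914
  y = (-3 - (4)·3.200 - (-2)·-0.714) / (10) = -1.723
  z = (-6 - (-2)·3.200 - (1)·-0.500) / (7) = 0.129
Iteration 3:
  x = (12 - (-2)·-1.723 - (-2)·0.129) / (5) = 1.762
  y = (-3 - (4)·1.914 - (-2)·0.129) / (10) = -1.040
  z = (-6 - (-2)·1.914 - (1)·-1.723) / (7) = -0.064
Residual b − A·x = (0.982, 0.224, -0.988); ∞-norm = 0.988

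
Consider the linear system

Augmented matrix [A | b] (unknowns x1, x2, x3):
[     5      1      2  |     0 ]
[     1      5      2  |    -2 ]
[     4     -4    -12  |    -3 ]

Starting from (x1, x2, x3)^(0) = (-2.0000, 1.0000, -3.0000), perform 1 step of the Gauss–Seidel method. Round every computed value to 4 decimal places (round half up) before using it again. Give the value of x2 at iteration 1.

Iteration 1:
  x1 = (0 - (1)·1.0000 - (2)·-3.0000) / (5) = 1.0000
  x2 = (-2 - (1)·1.0000 - (2)·-3.0000) / (5) = 0.6000
  x3 = (-3 - (4)·1.0000 - (-4)·0.6000) / (-12) = 0.3833

0.6000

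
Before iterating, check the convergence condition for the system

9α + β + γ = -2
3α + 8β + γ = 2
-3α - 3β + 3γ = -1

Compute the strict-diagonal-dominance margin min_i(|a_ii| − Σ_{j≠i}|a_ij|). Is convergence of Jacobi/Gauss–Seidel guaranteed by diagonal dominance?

row 1: |9| − (1+1) = 7
row 2: |8| − (3+1) = 4
row 3: |3| − (3+3) = -3
minimum over rows = -3 → not strictly diagonally dominant

-3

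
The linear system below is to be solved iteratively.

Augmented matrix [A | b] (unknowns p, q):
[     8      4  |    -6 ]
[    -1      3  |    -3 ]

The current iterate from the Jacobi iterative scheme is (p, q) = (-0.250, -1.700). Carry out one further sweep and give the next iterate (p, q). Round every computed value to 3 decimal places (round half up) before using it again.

(0.100, -1.083)

One sweep:
  p = (-6 - (4)·-1.700) / (8) = 0.100
  q = (-3 - (-1)·-0.250) / (3) = -1.083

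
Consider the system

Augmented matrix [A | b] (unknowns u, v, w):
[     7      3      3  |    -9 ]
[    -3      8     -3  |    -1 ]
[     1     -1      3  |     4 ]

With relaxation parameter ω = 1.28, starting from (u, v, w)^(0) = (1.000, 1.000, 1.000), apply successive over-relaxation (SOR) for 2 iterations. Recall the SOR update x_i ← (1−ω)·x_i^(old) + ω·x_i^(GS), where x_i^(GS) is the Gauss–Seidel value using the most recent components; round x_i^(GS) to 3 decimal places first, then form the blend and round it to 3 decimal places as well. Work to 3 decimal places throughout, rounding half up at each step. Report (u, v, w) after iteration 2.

Iteration 1:
  u: GS value = (-9 - (3)·1.000 - (3)·1.000) / (7) = -2.143;  u ← (1−ω)·1.000 + ω·-2.143 = -3.023
  v: GS value = (-1 - (-3)·-3.023 - (-3)·1.000) / (8) = -0.884;  v ← (1−ω)·1.000 + ω·-0.884 = -1.412
  w: GS value = (4 - (1)·-3.023 - (-1)·-1.412) / (3) = 1.870;  w ← (1−ω)·1.000 + ω·1.870 = 2.114
Iteration 2:
  u: GS value = (-9 - (3)·-1.412 - (3)·2.114) / (7) = -1.587;  u ← (1−ω)·-3.023 + ω·-1.587 = -1.185
  v: GS value = (-1 - (-3)·-1.185 - (-3)·2.114) / (8) = 0.223;  v ← (1−ω)·-1.412 + ω·0.223 = 0.681
  w: GS value = (4 - (1)·-1.185 - (-1)·0.681) / (3) = 1.955;  w ← (1−ω)·2.114 + ω·1.955 = 1.910

(-1.185, 0.681, 1.910)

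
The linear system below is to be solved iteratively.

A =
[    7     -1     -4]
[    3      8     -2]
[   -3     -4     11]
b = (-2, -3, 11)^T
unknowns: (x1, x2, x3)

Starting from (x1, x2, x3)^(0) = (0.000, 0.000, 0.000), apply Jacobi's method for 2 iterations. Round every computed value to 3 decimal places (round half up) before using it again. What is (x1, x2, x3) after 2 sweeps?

Iteration 1:
  x1 = (-2 - (-1)·0.000 - (-4)·0.000) / (7) = -0.286
  x2 = (-3 - (3)·0.000 - (-2)·0.000) / (8) = -0.375
  x3 = (11 - (-3)·0.000 - (-4)·0.000) / (11) = 1.000
Iteration 2:
  x1 = (-2 - (-1)·-0.375 - (-4)·1.000) / (7) = 0.232
  x2 = (-3 - (3)·-0.286 - (-2)·1.000) / (8) = -0.018
  x3 = (11 - (-3)·-0.286 - (-4)·-0.375) / (11) = 0.786

(0.232, -0.018, 0.786)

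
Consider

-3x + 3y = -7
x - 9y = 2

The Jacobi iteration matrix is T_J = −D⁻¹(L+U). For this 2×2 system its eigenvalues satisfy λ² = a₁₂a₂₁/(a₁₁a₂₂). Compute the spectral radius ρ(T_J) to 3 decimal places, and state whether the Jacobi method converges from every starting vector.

a₁₂a₂₁/(a₁₁a₂₂) = (3)·(1) / ((-3)·(-9)) = 0.111111
ρ = √|0.111111| = √0.111111 = 0.333
ρ < 1, so Jacobi converges

0.333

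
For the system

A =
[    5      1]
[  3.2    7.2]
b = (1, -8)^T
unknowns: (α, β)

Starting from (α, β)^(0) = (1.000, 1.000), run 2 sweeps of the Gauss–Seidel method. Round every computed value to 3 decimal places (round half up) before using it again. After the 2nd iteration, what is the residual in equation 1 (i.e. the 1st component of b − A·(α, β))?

Iteration 1:
  α = (1 - (1)·1.000) / (5) = 0.000
  β = (-8 - (3.2)·0.000) / (7.2) = -1.111
Iteration 2:
  α = (1 - (1)·-1.111) / (5) = 0.422
  β = (-8 - (3.2)·0.422) / (7.2) = -1.299
Residual b − A·x = (0.189, 0.002)

0.189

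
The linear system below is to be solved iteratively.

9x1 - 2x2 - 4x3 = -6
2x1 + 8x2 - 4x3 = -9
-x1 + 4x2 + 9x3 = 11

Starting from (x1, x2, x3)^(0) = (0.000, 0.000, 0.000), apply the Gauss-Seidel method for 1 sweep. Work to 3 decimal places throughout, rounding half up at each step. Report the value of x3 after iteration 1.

Iteration 1:
  x1 = (-6 - (-2)·0.000 - (-4)·0.000) / (9) = -0.667
  x2 = (-9 - (2)·-0.667 - (-4)·0.000) / (8) = -0.958
  x3 = (11 - (-1)·-0.667 - (4)·-0.958) / (9) = 1.574

1.574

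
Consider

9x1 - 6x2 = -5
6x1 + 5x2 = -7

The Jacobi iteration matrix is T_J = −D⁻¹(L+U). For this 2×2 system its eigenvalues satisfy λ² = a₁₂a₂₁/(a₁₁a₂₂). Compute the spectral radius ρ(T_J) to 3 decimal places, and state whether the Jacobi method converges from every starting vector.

0.894

a₁₂a₂₁/(a₁₁a₂₂) = (-6)·(6) / ((9)·(5)) = -0.800000
ρ = √|-0.800000| = √0.800000 = 0.894
ρ < 1, so Jacobi converges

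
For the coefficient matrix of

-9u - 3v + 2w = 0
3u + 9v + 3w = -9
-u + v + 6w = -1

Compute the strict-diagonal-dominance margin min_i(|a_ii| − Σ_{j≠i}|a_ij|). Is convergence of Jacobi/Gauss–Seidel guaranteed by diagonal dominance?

3

row 1: |-9| − (3+2) = 4
row 2: |9| − (3+3) = 3
row 3: |6| − (1+1) = 4
minimum over rows = 3 → strictly diagonally dominant (convergence guaranteed)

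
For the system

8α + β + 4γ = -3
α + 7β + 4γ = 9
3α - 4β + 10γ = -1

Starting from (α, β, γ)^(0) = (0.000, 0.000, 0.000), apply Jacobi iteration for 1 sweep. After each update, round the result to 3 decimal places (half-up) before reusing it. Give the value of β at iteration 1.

1.286

Iteration 1:
  α = (-3 - (1)·0.000 - (4)·0.000) / (8) = -0.375
  β = (9 - (1)·0.000 - (4)·0.000) / (7) = 1.286
  γ = (-1 - (3)·0.000 - (-4)·0.000) / (10) = -0.100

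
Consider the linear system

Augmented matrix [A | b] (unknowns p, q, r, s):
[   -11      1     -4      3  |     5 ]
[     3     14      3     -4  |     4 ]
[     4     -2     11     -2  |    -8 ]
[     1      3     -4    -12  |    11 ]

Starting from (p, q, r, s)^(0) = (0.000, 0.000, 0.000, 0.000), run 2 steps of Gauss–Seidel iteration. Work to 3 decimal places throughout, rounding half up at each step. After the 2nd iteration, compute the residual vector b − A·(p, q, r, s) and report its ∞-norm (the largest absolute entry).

Iteration 1:
  p = (5 - (1)·0.000 - (-4)·0.000 - (3)·0.000) / (-11) = -0.455
  q = (4 - (3)·-0.455 - (3)·0.000 - (-4)·0.000) / (14) = 0.383
  r = (-8 - (4)·-0.455 - (-2)·0.383 - (-2)·0.000) / (11) = -0.492
  s = (11 - (1)·-0.455 - (3)·0.383 - (-4)·-0.492) / (-12) = -0.695
Iteration 2:
  p = (5 - (1)·0.383 - (-4)·-0.492 - (3)·-0.695) / (-11) = -0.430
  q = (4 - (3)·-0.430 - (3)·-0.492 - (-4)·-0.695) / (14) = 0.285
  r = (-8 - (4)·-0.430 - (-2)·0.285 - (-2)·-0.695) / (11) = -0.645
  s = (11 - (1)·-0.430 - (3)·0.285 - (-4)·-0.645) / (-12) = -0.666
Residual b − A·x = (-0.597, 0.571, 0.053, 0.003); ∞-norm = 0.597

0.597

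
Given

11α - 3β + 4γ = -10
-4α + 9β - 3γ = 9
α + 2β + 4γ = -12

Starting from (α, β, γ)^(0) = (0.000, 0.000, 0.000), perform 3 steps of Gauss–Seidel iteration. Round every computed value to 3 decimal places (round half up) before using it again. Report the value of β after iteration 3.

Iteration 1:
  α = (-10 - (-3)·0.000 - (4)·0.000) / (11) = -0.909
  β = (9 - (-4)·-0.909 - (-3)·0.000) / (9) = 0.596
  γ = (-12 - (1)·-0.909 - (2)·0.596) / (4) = -3.071
Iteration 2:
  α = (-10 - (-3)·0.596 - (4)·-3.071) / (11) = 0.370
  β = (9 - (-4)·0.370 - (-3)·-3.071) / (9) = 0.141
  γ = (-12 - (1)·0.370 - (2)·0.141) / (4) = -3.163
Iteration 3:
  α = (-10 - (-3)·0.141 - (4)·-3.163) / (11) = 0.280
  β = (9 - (-4)·0.280 - (-3)·-3.163) / (9) = 0.070
  γ = (-12 - (1)·0.280 - (2)·0.070) / (4) = -3.105

0.070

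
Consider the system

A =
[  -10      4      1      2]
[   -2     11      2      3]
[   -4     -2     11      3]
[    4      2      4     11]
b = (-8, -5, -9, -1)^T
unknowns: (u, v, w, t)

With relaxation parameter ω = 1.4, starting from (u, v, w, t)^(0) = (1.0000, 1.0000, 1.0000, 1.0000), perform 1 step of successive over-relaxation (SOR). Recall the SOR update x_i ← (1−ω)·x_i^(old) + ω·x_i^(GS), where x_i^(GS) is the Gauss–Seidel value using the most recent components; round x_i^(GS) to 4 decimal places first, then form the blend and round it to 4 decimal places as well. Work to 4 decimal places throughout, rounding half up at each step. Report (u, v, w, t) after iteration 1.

(1.7000, -1.2400, -1.3775, -0.3758)

Iteration 1:
  u: GS value = (-8 - (4)·1.0000 - (1)·1.0000 - (2)·1.0000) / (-10) = 1.5000;  u ← (1−ω)·1.0000 + ω·1.5000 = 1.7000
  v: GS value = (-5 - (-2)·1.7000 - (2)·1.0000 - (3)·1.0000) / (11) = -0.6000;  v ← (1−ω)·1.0000 + ω·-0.6000 = -1.2400
  w: GS value = (-9 - (-4)·1.7000 - (-2)·-1.2400 - (3)·1.0000) / (11) = -0.6982;  w ← (1−ω)·1.0000 + ω·-0.6982 = -1.3775
  t: GS value = (-1 - (4)·1.7000 - (2)·-1.2400 - (4)·-1.3775) / (11) = 0.0173;  t ← (1−ω)·1.0000 + ω·0.0173 = -0.3758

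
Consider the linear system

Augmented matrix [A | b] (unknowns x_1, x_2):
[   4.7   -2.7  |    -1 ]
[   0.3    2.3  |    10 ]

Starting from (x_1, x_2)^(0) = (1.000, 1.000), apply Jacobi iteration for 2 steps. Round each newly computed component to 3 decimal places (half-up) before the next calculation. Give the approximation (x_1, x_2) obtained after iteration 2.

Iteration 1:
  x_1 = (-1 - (-2.7)·1.000) / (4.7) = 0.362
  x_2 = (10 - (0.3)·1.000) / (2.3) = 4.217
Iteration 2:
  x_1 = (-1 - (-2.7)·4.217) / (4.7) = 2.210
  x_2 = (10 - (0.3)·0.362) / (2.3) = 4.301

(2.210, 4.301)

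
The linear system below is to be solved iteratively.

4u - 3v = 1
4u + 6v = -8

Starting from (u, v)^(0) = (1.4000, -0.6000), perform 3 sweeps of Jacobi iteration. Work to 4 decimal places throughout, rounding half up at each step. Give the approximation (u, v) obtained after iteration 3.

Iteration 1:
  u = (1 - (-3)·-0.6000) / (4) = -0.2000
  v = (-8 - (4)·1.4000) / (6) = -2.2667
Iteration 2:
  u = (1 - (-3)·-2.2667) / (4) = -1.4500
  v = (-8 - (4)·-0.2000) / (6) = -1.2000
Iteration 3:
  u = (1 - (-3)·-1.2000) / (4) = -0.6500
  v = (-8 - (4)·-1.4500) / (6) = -0.3667

(-0.6500, -0.3667)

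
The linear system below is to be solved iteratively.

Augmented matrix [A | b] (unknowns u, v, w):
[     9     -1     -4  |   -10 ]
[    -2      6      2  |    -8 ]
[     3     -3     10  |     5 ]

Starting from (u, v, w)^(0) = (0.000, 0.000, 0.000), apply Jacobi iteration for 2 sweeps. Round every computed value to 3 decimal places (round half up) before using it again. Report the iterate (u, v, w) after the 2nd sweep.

(-1.037, -1.870, 0.433)

Iteration 1:
  u = (-10 - (-1)·0.000 - (-4)·0.000) / (9) = -1.111
  v = (-8 - (-2)·0.000 - (2)·0.000) / (6) = -1.333
  w = (5 - (3)·0.000 - (-3)·0.000) / (10) = 0.500
Iteration 2:
  u = (-10 - (-1)·-1.333 - (-4)·0.500) / (9) = -1.037
  v = (-8 - (-2)·-1.111 - (2)·0.500) / (6) = -1.870
  w = (5 - (3)·-1.111 - (-3)·-1.333) / (10) = 0.433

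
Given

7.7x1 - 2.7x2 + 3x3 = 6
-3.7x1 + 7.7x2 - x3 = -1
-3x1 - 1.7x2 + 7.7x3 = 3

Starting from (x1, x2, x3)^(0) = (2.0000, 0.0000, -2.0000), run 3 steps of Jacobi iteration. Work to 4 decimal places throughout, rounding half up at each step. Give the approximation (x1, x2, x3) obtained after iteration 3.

Iteration 1:
  x1 = (6 - (-2.7)·0.0000 - (3)·-2.0000) / (7.7) = 1.5584
  x2 = (-1 - (-3.7)·2.0000 - (-1)·-2.0000) / (7.7) = 0.5714
  x3 = (3 - (-3)·2.0000 - (-1.7)·0.0000) / (7.7) = 1.1688
Iteration 2:
  x1 = (6 - (-2.7)·0.5714 - (3)·1.1688) / (7.7) = 0.5242
  x2 = (-1 - (-3.7)·1.5584 - (-1)·1.1688) / (7.7) = 0.7708
  x3 = (3 - (-3)·1.5584 - (-1.7)·0.5714) / (7.7) = 1.1229
Iteration 3:
  x1 = (6 - (-2.7)·0.7708 - (3)·1.1229) / (7.7) = 0.6120
  x2 = (-1 - (-3.7)·0.5242 - (-1)·1.1229) / (7.7) = 0.2678
  x3 = (3 - (-3)·0.5242 - (-1.7)·0.7708) / (7.7) = 0.7640

(0.6120, 0.2678, 0.7640)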